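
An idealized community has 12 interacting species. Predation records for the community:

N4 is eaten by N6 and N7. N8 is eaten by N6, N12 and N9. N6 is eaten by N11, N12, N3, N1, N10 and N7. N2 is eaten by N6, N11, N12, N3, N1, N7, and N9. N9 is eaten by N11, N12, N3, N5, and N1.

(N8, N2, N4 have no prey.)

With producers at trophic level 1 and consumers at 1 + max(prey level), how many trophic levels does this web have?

Producers (level 1): N8, N2, N4.
N8 → N6 → N3 gives N3 level 3.
No species has a prey at level 3, so no species reaches level 4.

3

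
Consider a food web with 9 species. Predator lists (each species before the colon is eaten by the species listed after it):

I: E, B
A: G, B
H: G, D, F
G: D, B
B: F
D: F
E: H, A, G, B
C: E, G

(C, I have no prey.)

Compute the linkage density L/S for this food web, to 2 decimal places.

There are L = 17 links among S = 9 species.
L/S = 17/9 = 1.8889 ≈ 1.89.

L/S = 1.89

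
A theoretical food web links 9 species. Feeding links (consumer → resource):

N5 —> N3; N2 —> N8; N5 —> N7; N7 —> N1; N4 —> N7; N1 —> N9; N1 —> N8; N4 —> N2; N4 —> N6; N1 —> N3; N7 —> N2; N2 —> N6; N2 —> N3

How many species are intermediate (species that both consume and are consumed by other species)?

Intermediate species (has both prey and predators): N2, N1, N7.
Count: 3.

3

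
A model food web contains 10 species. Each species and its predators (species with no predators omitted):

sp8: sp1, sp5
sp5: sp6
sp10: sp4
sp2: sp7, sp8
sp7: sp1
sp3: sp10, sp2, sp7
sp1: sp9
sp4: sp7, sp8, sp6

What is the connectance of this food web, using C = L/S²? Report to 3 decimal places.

C = 0.140

The web has S = 10 species and L = 14 feeding links.
C = L / S² = 14 / 100 = 0.1400 ≈ 0.140.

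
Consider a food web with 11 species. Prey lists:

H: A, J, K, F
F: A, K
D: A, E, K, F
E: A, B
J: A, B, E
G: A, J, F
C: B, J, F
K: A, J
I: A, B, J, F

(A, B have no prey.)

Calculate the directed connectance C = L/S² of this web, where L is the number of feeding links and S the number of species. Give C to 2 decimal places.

C = 0.22

The web has S = 11 species and L = 27 feeding links.
C = L / S² = 27 / 121 = 0.2231 ≈ 0.22.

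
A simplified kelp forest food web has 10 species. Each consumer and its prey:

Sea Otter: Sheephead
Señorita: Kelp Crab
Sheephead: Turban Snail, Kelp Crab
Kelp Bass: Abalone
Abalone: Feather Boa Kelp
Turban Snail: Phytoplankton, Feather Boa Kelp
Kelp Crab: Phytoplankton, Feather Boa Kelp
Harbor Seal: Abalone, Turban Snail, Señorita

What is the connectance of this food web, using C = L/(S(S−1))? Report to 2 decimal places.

C = 0.14

The web has S = 10 species and L = 13 feeding links.
C = L / (S(S−1)) = 13 / 90 = 0.1444 ≈ 0.14.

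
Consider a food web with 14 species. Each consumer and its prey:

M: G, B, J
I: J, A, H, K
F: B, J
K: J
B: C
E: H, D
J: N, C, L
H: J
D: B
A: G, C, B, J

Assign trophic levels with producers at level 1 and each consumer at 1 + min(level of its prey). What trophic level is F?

Trophic level 3

C is a producer → level 1.
B eats C → level 2.
F eats B → level 3.
No prey of F is below level 2, so 3 is the minimum.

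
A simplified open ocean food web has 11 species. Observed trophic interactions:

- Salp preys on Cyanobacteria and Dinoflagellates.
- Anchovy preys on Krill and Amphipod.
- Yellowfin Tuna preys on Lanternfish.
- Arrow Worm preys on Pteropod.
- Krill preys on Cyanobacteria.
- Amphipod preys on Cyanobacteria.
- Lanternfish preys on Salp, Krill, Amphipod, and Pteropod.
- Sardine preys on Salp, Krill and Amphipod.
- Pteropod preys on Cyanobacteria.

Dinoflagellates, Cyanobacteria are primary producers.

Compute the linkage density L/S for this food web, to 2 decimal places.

There are L = 16 links among S = 11 species.
L/S = 16/11 = 1.4545 ≈ 1.45.

L/S = 1.45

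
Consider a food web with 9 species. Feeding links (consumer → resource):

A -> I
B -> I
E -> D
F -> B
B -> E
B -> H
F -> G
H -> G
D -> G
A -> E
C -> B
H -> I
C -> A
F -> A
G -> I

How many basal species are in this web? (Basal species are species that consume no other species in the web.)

1

Basal species (no prey listed): I.
Count: 1.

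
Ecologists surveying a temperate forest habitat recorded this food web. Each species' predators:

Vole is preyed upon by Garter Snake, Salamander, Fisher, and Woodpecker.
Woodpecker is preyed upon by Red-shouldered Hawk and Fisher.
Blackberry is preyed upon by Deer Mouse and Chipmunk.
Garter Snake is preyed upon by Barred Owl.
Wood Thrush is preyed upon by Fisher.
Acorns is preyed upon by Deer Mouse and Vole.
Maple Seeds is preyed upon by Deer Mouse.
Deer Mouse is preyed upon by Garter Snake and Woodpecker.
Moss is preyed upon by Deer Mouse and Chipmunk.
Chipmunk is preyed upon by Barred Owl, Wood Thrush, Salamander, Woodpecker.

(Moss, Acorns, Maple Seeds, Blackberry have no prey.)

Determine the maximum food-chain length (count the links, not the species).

3 links

One longest chain: Acorns → Vole → Woodpecker → Fisher.
It has 4 species and 3 links.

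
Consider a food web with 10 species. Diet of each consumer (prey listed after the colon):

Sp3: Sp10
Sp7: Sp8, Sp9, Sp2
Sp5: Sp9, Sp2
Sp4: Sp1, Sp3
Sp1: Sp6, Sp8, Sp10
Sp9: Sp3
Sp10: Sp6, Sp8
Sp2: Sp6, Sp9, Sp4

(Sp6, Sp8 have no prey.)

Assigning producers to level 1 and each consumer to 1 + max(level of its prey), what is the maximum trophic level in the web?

6

Producers (level 1): Sp6, Sp8.
Sp6 → Sp10 → Sp3 → Sp9 → Sp2 → Sp7 gives Sp7 level 6.
No species has a prey at level 6, so no species reaches level 7.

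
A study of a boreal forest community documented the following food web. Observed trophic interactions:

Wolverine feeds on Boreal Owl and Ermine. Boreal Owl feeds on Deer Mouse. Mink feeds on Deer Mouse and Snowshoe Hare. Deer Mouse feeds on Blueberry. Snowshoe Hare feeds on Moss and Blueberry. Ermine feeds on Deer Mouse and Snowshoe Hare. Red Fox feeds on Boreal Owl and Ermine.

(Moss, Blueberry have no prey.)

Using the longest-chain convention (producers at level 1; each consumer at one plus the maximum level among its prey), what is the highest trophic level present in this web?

4

Producers (level 1): Moss, Blueberry.
Blueberry → Deer Mouse → Boreal Owl → Red Fox gives Red Fox level 4.
No species has a prey at level 4, so no species reaches level 5.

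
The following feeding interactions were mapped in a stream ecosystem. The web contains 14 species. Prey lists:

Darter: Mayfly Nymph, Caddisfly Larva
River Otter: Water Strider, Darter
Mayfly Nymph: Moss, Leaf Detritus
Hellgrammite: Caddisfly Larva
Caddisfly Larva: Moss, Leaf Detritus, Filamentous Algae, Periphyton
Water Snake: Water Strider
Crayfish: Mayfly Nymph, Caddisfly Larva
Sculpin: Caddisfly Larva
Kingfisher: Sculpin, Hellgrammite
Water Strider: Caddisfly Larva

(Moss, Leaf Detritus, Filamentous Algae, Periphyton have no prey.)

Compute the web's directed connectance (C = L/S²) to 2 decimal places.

C = 0.09

The web has S = 14 species and L = 18 feeding links.
C = L / S² = 18 / 196 = 0.0918 ≈ 0.09.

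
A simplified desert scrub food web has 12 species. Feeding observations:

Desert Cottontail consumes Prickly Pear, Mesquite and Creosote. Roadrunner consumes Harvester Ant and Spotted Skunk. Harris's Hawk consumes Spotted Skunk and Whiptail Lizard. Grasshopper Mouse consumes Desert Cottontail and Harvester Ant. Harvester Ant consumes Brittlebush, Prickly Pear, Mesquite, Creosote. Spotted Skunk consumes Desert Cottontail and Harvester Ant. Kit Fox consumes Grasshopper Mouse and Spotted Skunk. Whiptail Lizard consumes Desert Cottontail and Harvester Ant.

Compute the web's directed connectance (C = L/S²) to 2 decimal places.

C = 0.13

The web has S = 12 species and L = 19 feeding links.
C = L / S² = 19 / 144 = 0.1319 ≈ 0.13.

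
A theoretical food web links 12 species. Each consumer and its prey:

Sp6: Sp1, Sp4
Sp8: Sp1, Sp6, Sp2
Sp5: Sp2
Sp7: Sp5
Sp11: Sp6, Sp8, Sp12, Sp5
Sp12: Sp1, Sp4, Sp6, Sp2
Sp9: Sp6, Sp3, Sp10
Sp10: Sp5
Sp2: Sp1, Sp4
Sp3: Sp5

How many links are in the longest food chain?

4 links

One longest chain: Sp1 → Sp2 → Sp5 → Sp10 → Sp9.
It has 5 species and 4 links.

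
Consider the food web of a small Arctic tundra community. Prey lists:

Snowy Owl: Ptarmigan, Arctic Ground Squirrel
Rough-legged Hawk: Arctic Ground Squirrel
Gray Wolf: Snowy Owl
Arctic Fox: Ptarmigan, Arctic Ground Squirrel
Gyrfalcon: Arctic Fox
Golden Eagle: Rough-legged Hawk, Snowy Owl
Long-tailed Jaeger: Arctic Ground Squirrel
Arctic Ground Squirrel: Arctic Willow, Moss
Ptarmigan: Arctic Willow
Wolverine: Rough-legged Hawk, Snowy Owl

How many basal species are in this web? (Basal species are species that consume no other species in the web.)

Basal species (no prey listed): Arctic Willow, Moss.
Count: 2.

2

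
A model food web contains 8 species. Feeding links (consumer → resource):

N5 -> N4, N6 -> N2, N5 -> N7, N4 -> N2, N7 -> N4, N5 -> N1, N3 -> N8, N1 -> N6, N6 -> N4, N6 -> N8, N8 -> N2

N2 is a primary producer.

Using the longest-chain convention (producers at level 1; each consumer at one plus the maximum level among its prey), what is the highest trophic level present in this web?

Producers (level 1): N2.
N2 → N4 → N6 → N1 → N5 gives N5 level 5.
No species has a prey at level 5, so no species reaches level 6.

5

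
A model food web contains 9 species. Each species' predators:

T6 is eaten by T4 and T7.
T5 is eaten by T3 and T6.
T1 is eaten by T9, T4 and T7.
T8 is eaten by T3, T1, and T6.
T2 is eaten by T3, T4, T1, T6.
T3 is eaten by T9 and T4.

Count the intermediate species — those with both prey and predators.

Intermediate species (has both prey and predators): T6, T3, T1.
Count: 3.

3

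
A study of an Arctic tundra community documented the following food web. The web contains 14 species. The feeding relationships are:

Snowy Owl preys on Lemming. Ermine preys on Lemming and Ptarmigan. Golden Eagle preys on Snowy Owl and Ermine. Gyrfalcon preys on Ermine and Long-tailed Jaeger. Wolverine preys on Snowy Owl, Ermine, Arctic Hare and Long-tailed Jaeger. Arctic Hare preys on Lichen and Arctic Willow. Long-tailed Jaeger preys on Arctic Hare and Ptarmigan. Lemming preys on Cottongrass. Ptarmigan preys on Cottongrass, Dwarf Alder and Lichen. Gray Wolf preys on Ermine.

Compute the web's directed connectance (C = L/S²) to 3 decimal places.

C = 0.102

The web has S = 14 species and L = 20 feeding links.
C = L / S² = 20 / 196 = 0.1020 ≈ 0.102.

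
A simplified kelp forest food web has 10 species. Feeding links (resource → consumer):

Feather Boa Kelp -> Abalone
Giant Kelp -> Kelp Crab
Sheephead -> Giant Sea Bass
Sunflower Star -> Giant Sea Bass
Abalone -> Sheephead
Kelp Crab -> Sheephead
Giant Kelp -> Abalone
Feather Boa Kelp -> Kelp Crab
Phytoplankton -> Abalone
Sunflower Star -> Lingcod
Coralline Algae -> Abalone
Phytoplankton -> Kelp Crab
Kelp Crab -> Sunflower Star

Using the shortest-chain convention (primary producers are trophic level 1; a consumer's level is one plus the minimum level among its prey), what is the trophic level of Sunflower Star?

Trophic level 3

Giant Kelp is a producer → level 1.
Kelp Crab eats Giant Kelp → level 2.
Sunflower Star eats Kelp Crab → level 3.
No prey of Sunflower Star is below level 2, so 3 is the minimum.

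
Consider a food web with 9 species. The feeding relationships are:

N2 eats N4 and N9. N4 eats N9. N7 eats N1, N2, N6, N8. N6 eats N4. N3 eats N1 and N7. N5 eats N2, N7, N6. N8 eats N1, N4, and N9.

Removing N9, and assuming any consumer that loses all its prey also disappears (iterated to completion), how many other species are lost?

Remove N9.
Round 1: N4 (all prey gone) → extinct.
Round 2: N2 (all prey gone), N6 (all prey gone) → extinct.
No further losses. Total secondary extinctions: 3.

3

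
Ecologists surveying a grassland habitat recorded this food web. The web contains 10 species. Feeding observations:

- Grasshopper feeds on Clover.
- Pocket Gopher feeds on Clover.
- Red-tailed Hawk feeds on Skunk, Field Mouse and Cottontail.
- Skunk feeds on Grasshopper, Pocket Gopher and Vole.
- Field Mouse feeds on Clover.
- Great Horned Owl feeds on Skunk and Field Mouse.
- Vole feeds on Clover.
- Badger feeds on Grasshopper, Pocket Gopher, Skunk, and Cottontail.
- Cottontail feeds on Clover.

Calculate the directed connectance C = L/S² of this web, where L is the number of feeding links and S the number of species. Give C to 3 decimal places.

The web has S = 10 species and L = 17 feeding links.
C = L / S² = 17 / 100 = 0.1700 ≈ 0.170.

C = 0.170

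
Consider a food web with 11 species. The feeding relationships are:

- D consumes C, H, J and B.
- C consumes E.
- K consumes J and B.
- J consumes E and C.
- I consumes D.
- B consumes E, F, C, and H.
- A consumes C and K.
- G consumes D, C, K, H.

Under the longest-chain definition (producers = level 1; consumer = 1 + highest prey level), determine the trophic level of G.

Trophic level 5

E is a producer → level 1.
C eats E → level 2.
B eats C (level 2); other prey at levels: E 1, F 1, H 1 → level 3.
K eats B (level 3); other prey at levels: J 3 → level 4.
G eats K (level 4); other prey at levels: H 1, C 2, D 4 → level 5.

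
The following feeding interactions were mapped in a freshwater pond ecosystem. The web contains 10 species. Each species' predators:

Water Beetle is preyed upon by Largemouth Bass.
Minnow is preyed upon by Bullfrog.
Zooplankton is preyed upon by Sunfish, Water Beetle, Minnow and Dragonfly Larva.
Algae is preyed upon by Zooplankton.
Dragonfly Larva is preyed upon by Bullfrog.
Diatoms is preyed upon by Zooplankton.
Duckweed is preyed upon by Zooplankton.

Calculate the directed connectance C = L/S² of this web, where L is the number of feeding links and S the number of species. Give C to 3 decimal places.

The web has S = 10 species and L = 10 feeding links.
C = L / S² = 10 / 100 = 0.1000 ≈ 0.100.

C = 0.100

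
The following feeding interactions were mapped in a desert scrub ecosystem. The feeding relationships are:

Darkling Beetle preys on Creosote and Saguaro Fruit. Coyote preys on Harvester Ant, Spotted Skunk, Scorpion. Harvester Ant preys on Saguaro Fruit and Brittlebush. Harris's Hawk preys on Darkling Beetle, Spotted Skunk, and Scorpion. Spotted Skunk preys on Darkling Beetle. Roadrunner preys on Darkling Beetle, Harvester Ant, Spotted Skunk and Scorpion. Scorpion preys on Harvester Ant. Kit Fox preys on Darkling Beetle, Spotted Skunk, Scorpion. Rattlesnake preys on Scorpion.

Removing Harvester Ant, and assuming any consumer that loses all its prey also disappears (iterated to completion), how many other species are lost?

2

Remove Harvester Ant.
Round 1: Scorpion (all prey gone) → extinct.
Round 2: Rattlesnake (all prey gone) → extinct.
No further losses. Total secondary extinctions: 2.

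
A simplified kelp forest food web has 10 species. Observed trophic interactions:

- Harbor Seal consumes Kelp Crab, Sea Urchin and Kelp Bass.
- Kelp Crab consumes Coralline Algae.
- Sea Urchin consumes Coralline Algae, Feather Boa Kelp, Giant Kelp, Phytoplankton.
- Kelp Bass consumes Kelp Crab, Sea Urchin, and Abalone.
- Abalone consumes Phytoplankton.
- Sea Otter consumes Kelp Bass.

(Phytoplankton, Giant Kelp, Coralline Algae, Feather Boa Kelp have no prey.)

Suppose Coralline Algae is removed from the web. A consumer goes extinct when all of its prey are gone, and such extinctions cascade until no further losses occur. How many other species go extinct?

1

Remove Coralline Algae.
Round 1: Kelp Crab (all prey gone) → extinct.
No further losses. Total secondary extinctions: 1.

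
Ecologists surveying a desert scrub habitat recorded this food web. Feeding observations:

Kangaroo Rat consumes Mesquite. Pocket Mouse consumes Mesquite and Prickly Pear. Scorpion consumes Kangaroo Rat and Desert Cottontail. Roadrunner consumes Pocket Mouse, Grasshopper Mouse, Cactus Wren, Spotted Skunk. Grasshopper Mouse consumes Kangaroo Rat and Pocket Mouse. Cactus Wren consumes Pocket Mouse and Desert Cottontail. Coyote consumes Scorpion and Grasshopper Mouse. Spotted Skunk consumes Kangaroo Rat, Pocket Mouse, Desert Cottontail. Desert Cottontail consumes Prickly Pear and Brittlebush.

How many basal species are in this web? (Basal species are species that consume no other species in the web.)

3

Basal species (no prey listed): Brittlebush, Mesquite, Prickly Pear.
Count: 3.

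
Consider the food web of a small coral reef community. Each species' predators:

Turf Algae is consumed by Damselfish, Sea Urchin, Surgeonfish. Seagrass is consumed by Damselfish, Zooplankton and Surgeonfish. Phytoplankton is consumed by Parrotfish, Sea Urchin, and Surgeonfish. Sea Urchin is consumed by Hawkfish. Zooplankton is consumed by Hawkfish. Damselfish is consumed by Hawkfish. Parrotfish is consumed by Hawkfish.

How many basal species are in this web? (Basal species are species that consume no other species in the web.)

3

Basal species (no prey listed): Turf Algae, Seagrass, Phytoplankton.
Count: 3.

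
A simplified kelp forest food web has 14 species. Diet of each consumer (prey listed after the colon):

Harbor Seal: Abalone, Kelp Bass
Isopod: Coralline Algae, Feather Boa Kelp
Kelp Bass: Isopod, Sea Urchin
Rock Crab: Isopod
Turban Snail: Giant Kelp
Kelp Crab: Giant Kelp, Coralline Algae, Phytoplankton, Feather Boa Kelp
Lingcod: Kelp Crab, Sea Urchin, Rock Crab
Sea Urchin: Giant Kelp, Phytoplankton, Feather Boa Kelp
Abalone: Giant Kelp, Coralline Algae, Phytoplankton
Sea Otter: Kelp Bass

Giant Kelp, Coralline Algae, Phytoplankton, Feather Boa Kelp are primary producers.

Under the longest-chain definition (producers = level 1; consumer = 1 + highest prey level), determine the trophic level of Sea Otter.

Coralline Algae is a producer → level 1.
Isopod eats Coralline Algae (level 1); other prey at levels: Feather Boa Kelp 1 → level 2.
Kelp Bass eats Isopod (level 2); other prey at levels: Sea Urchin 2 → level 3.
Sea Otter eats Kelp Bass → level 4.

Trophic level 4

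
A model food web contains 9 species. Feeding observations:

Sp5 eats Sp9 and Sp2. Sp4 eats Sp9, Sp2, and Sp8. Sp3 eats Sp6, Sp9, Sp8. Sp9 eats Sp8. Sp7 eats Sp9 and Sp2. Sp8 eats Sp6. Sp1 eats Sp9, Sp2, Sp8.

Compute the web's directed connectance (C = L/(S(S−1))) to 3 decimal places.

C = 0.208

The web has S = 9 species and L = 15 feeding links.
C = L / (S(S−1)) = 15 / 72 = 0.2083 ≈ 0.208.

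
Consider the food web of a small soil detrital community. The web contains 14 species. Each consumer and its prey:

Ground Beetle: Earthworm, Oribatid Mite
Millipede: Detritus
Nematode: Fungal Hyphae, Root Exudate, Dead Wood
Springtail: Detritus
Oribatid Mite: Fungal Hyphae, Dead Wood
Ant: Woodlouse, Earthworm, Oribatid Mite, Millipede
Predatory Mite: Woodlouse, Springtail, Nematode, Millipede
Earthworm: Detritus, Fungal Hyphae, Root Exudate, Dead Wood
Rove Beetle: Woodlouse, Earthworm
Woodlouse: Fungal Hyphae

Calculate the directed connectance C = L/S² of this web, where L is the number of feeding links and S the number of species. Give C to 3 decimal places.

C = 0.122

The web has S = 14 species and L = 24 feeding links.
C = L / S² = 24 / 196 = 0.1224 ≈ 0.122.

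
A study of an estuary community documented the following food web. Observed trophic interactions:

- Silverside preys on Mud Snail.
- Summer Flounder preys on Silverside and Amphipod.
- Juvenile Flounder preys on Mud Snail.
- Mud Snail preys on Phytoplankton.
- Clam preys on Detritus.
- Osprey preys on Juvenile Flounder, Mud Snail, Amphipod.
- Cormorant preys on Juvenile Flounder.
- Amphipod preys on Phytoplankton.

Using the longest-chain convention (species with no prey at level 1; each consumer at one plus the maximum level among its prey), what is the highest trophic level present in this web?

Basal resources (level 1): Phytoplankton, Detritus.
Phytoplankton → Mud Snail → Juvenile Flounder → Osprey gives Osprey level 4.
No species has a prey at level 4, so no species reaches level 5.

4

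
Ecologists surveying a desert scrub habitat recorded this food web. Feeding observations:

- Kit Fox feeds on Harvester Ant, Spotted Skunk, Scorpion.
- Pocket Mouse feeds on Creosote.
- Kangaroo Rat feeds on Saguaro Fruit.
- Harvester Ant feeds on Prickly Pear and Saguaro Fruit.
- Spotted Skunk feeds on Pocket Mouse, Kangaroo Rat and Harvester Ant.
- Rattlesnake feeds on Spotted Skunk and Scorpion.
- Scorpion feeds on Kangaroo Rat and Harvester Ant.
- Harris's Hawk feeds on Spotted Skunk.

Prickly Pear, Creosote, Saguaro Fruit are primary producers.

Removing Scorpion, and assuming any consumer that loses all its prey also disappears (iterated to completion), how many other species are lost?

0

Remove Scorpion.
Every predator of it retains at least one other prey: Kit Fox still has Harvester Ant, Spotted Skunk; Rattlesnake still has Spotted Skunk.
No consumer loses all prey, so no secondary extinctions occur.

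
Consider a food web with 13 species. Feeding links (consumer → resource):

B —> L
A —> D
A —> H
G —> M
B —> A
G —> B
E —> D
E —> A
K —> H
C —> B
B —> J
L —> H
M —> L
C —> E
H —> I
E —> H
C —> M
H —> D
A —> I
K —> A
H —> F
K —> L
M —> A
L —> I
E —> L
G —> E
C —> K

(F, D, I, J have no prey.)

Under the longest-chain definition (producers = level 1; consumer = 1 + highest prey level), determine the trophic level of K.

Trophic level 4

F is a producer → level 1.
H eats F (level 1); other prey at levels: D 1, I 1 → level 2.
A eats H (level 2); other prey at levels: D 1, I 1 → level 3.
K eats A (level 3); other prey at levels: H 2, L 3 → level 4.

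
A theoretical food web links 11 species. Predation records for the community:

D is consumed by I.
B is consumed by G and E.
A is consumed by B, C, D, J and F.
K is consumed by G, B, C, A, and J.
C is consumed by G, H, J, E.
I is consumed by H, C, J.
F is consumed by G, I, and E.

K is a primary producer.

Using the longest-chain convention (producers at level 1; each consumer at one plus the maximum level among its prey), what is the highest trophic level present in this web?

Producers (level 1): K.
K → A → F → I → C → G gives G level 6.
No species has a prey at level 6, so no species reaches level 7.

6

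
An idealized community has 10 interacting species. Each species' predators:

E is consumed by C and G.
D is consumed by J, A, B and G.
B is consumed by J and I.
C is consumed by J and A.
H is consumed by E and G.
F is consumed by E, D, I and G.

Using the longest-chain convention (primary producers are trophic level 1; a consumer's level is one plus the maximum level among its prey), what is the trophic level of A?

Trophic level 4

H is a producer → level 1.
E eats H (level 1); other prey at levels: F 1 → level 2.
C eats E → level 3.
A eats C (level 3); other prey at levels: D 2 → level 4.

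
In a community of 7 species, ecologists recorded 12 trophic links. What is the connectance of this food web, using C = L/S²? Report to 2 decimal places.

C = 0.24

The web has S = 7 species and L = 12 feeding links.
C = L / S² = 12 / 49 = 0.2449 ≈ 0.24.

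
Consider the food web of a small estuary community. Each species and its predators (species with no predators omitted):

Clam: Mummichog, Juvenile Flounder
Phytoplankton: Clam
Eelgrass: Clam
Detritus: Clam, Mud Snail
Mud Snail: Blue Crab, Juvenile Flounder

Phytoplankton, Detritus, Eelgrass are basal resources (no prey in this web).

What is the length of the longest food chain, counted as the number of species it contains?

3 species

One longest chain: Detritus → Mud Snail → Blue Crab.
It has 3 species and 2 links.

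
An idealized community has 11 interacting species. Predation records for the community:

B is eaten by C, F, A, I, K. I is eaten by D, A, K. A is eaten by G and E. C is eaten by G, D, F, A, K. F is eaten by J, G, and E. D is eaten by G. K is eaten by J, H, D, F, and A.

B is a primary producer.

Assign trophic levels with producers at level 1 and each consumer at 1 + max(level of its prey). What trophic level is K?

B is a producer → level 1.
I eats B → level 2.
K eats I (level 2); other prey at levels: B 1, C 2 → level 3.

Trophic level 3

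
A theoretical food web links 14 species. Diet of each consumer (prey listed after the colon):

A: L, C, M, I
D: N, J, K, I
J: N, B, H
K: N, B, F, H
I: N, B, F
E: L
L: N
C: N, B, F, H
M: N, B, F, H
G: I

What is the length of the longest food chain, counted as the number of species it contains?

3 species

One longest chain: N → I → D.
It has 3 species and 2 links.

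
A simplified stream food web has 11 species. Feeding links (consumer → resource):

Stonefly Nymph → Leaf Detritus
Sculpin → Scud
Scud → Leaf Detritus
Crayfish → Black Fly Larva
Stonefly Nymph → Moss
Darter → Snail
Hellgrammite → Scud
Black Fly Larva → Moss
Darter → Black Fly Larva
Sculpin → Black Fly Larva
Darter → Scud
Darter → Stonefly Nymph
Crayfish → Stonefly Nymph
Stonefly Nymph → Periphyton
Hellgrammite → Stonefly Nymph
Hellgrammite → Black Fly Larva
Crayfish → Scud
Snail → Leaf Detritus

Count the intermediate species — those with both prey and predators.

Intermediate species (has both prey and predators): Black Fly Larva, Snail, Scud, Stonefly Nymph.
Count: 4.

4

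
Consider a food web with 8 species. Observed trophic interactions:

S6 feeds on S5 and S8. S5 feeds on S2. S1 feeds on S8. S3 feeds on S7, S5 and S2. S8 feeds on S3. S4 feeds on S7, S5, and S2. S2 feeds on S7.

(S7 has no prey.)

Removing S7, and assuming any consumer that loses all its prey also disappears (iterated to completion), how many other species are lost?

7

Remove S7.
Round 1: S2 (all prey gone) → extinct.
Round 2: S5 (all prey gone) → extinct.
Round 3: S3 (all prey gone), S4 (all prey gone) → extinct.
Round 4: S8 (all prey gone) → extinct.
Round 5: S6 (all prey gone), S1 (all prey gone) → extinct.
No further losses. Total secondary extinctions: 7.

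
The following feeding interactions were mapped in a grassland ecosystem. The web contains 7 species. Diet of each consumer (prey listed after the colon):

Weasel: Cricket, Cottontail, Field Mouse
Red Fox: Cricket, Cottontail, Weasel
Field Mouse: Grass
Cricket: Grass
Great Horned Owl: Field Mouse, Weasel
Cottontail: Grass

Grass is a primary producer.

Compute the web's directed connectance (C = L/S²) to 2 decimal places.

The web has S = 7 species and L = 11 feeding links.
C = L / S² = 11 / 49 = 0.2245 ≈ 0.22.

C = 0.22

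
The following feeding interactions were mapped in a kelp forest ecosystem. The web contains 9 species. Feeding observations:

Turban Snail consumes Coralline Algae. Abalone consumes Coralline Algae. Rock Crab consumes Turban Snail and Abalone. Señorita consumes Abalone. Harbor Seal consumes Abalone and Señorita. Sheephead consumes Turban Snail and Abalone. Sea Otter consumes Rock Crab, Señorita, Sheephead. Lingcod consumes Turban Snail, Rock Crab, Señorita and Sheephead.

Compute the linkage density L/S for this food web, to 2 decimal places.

L/S = 1.78

There are L = 16 links among S = 9 species.
L/S = 16/9 = 1.7778 ≈ 1.78.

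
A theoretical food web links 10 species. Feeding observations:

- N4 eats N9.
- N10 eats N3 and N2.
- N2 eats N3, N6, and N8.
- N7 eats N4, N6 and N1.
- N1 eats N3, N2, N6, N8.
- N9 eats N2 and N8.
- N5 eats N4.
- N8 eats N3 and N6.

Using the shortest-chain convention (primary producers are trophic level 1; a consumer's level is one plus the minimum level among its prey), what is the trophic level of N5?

N6 is a producer → level 1.
N8 eats N6 → level 2.
N9 eats N8 → level 3.
N4 eats N9 → level 4.
N5 eats N4 → level 5.
No prey of N5 is below level 4, so 5 is the minimum.

Trophic level 5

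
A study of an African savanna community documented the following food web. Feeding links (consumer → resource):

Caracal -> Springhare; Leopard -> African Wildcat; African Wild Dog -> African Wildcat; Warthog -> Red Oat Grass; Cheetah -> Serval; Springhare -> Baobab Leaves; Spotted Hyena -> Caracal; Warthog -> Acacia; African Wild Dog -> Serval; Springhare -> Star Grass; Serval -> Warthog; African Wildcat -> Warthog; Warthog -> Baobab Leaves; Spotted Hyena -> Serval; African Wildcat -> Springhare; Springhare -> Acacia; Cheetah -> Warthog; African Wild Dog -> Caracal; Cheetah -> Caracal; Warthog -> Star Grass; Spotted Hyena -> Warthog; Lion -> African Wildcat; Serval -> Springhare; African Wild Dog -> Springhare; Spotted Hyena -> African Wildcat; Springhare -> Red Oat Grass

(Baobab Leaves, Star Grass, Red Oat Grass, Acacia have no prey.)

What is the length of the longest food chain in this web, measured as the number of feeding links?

3 links

One longest chain: Baobab Leaves → Springhare → Caracal → African Wild Dog.
It has 4 species and 3 links.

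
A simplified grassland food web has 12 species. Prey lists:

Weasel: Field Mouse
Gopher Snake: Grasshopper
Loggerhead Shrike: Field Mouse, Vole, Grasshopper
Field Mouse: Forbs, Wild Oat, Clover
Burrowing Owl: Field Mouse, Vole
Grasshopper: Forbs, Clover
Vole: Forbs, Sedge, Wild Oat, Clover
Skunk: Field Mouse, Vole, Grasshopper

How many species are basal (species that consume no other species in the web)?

4

Basal species (no prey listed): Forbs, Sedge, Wild Oat, Clover.
Count: 4.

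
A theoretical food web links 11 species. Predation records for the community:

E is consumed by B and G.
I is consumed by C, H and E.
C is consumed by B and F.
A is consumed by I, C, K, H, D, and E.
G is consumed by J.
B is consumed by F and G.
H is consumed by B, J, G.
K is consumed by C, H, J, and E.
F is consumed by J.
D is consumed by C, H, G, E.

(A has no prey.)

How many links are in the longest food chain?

One longest chain: A → I → C → B → F → J.
It has 6 species and 5 links.

5 links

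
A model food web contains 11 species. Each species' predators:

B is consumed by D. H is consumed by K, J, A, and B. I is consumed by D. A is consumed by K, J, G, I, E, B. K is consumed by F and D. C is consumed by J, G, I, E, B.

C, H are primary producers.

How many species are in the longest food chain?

One longest chain: H → A → K → F.
It has 4 species and 3 links.

4 species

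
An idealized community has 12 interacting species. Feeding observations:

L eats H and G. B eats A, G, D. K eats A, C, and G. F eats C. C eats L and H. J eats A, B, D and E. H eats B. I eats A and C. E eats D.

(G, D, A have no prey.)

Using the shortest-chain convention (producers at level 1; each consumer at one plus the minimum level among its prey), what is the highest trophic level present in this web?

4

Producers (level 1): G, D, A.
Following each consumer down to its lowest-level prey: G → L → C → F (levels 1 through 4).
All prey of F (C 3) are at level 3 or above, so F is at level 1 + 3 = 4.
Every consumer has at least one prey at level 3 or below, so none exceeds level 4.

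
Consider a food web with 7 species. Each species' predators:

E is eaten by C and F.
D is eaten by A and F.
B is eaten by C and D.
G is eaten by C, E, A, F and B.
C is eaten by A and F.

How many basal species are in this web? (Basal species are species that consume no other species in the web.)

1

Basal species (no prey listed): G.
Count: 1.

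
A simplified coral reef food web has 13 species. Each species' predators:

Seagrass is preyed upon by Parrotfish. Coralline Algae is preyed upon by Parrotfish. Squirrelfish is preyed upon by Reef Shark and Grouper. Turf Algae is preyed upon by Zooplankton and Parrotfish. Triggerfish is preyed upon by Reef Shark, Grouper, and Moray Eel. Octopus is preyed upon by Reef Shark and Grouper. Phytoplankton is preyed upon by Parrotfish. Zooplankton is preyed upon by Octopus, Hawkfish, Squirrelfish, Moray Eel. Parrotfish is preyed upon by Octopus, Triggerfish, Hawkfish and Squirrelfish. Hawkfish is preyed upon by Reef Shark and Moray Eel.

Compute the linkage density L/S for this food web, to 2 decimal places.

There are L = 22 links among S = 13 species.
L/S = 22/13 = 1.6923 ≈ 1.69.

L/S = 1.69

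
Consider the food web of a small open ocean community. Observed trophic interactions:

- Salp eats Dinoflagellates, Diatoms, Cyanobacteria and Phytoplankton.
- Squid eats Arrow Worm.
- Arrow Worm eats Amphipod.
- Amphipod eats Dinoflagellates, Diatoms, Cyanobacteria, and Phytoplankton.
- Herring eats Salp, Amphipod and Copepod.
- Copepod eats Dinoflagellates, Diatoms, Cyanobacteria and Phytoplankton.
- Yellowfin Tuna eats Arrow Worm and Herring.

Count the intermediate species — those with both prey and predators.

Intermediate species (has both prey and predators): Copepod, Amphipod, Salp, Arrow Worm, Herring.
Count: 5.

5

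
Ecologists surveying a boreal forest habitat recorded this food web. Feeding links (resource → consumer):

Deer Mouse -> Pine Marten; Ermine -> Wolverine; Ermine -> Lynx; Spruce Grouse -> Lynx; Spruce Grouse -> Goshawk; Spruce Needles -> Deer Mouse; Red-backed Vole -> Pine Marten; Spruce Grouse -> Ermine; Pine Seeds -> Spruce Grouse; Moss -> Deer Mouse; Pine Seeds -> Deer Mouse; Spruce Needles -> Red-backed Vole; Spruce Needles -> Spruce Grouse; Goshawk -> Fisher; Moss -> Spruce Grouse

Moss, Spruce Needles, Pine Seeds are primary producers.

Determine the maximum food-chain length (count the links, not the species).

One longest chain: Moss → Spruce Grouse → Ermine → Wolverine.
It has 4 species and 3 links.

3 links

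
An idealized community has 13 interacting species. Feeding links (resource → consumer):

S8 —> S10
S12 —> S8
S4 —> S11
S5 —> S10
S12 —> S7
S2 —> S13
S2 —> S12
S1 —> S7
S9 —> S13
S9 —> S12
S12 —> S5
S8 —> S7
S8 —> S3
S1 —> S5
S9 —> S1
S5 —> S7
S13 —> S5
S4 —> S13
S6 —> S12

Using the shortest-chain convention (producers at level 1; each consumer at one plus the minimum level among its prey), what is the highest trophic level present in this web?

4

Producers (level 1): S9, S6, S4, S2.
Following each consumer down to its lowest-level prey: S9 → S12 → S8 → S3 (levels 1 through 4).
All prey of S3 (S8 3) are at level 3 or above, so S3 is at level 1 + 3 = 4.
Every consumer has at least one prey at level 3 or below, so none exceeds level 4.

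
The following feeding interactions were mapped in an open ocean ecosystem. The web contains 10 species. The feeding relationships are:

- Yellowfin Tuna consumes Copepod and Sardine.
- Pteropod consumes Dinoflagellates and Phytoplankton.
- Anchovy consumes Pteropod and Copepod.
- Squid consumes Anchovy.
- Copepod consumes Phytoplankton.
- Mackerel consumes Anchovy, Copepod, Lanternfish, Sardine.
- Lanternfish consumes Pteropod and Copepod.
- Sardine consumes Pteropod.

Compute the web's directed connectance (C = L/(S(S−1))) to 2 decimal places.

The web has S = 10 species and L = 15 feeding links.
C = L / (S(S−1)) = 15 / 90 = 0.1667 ≈ 0.17.

C = 0.17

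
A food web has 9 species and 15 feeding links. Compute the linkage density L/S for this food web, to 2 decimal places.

There are L = 15 links among S = 9 species.
L/S = 15/9 = 1.6667 ≈ 1.67.

L/S = 1.67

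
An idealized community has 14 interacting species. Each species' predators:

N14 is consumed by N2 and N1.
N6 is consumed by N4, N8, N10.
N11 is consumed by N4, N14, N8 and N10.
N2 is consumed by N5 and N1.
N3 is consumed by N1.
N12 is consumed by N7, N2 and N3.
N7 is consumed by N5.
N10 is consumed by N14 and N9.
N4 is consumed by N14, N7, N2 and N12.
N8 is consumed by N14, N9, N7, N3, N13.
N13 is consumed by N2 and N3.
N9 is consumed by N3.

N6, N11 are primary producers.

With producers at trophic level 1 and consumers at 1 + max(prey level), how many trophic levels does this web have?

5

Producers (level 1): N6, N11.
N6 → N4 → N14 → N2 → N5 gives N5 level 5.
No species has a prey at level 5, so no species reaches level 6.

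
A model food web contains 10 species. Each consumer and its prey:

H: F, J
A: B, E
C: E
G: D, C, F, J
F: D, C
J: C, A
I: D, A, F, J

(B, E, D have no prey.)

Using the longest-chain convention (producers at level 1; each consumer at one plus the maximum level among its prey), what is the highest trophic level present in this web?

4

Producers (level 1): B, E, D.
E → C → F → G gives G level 4.
No species has a prey at level 4, so no species reaches level 5.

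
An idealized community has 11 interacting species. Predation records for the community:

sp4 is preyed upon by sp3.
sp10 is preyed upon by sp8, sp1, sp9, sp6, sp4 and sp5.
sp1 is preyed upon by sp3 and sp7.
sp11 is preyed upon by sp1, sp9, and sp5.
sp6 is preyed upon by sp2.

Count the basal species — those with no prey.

Basal species (no prey listed): sp10, sp11.
Count: 2.

2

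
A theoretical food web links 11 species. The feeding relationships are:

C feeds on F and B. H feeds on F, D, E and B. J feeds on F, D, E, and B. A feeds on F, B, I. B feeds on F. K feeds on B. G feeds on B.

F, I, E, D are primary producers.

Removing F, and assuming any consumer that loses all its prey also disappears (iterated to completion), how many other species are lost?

4

Remove F.
Round 1: B (all prey gone) → extinct.
Round 2: C (all prey gone), K (all prey gone), G (all prey gone) → extinct.
No further losses. Total secondary extinctions: 4.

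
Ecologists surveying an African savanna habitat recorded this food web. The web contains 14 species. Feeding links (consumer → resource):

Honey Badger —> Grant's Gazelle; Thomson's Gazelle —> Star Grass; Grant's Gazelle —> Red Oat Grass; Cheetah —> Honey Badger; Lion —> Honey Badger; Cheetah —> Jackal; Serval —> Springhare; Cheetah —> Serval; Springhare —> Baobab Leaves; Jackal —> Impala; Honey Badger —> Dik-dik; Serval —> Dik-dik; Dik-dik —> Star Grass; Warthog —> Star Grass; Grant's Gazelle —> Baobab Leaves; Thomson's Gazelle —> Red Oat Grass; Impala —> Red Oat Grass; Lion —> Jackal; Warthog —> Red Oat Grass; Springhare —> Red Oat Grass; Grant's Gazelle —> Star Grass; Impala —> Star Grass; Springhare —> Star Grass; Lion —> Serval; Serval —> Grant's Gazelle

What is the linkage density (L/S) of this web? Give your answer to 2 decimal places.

There are L = 25 links among S = 14 species.
L/S = 25/14 = 1.7857 ≈ 1.79.

L/S = 1.79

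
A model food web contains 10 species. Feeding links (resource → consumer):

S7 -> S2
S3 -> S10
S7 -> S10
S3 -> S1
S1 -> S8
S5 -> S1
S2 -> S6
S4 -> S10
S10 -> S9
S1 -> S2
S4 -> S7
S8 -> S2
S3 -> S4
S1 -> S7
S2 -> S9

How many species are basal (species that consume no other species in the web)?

Basal species (no prey listed): S5, S3.
Count: 2.

2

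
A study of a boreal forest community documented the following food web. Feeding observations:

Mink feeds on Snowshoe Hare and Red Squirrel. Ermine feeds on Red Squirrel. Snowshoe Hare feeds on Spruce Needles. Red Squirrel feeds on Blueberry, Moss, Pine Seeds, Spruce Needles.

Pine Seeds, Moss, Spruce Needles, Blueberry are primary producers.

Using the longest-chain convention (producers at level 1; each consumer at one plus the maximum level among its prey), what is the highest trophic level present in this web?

Producers (level 1): Pine Seeds, Moss, Spruce Needles, Blueberry.
Pine Seeds → Red Squirrel → Mink gives Mink level 3.
No species has a prey at level 3, so no species reaches level 4.

3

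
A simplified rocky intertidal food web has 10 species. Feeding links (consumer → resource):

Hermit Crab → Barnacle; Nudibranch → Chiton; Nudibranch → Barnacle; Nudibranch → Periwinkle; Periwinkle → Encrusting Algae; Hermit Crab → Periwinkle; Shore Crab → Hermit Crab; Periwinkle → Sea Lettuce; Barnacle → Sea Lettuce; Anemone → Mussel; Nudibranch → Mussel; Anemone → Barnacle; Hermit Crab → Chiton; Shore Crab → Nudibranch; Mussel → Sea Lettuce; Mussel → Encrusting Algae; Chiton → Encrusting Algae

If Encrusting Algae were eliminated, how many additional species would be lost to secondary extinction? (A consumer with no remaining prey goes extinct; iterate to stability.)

1

Remove Encrusting Algae.
Round 1: Chiton (all prey gone) → extinct.
No further losses. Total secondary extinctions: 1.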